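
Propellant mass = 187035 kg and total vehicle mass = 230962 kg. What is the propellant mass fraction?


PMF = 187035 / 230962 = 0.81

0.81


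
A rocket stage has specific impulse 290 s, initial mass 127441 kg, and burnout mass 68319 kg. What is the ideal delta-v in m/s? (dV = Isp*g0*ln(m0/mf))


Ve = 290 * 9.81 = 2844.9 m/s
dV = 2844.9 * ln(127441/68319) = 1774 m/s

1774 m/s


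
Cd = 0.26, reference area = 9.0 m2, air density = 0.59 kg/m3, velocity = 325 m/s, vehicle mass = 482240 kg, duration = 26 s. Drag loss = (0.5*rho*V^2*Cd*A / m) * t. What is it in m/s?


D = 0.5 * 0.59 * 325^2 * 0.26 * 9.0 = 72912.94 N
a = 72912.94 / 482240 = 0.1512 m/s2
dV = 0.1512 * 26 = 3.9 m/s

3.9 m/s


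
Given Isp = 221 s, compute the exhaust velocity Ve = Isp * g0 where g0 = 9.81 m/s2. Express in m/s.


Ve = Isp * g0 = 221 * 9.81 = 2168.0 m/s

2168.0 m/s


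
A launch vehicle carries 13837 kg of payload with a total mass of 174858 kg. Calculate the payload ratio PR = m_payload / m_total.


PR = 13837 / 174858 = 0.0791

0.0791


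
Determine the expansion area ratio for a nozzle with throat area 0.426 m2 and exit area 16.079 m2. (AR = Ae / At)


AR = 16.079 / 0.426 = 37.7

37.7


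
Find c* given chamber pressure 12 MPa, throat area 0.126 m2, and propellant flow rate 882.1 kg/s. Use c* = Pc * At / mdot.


c* = 12e6 * 0.126 / 882.1 = 1714 m/s

1714 m/s


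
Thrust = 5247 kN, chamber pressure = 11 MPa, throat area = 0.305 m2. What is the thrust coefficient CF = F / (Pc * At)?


CF = 5247000 / (11e6 * 0.305) = 1.56

1.56


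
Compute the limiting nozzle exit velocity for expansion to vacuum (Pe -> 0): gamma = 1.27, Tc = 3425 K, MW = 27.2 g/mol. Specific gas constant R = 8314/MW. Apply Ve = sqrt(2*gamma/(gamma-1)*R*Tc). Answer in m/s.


R = 8314 / 27.2 = 305.66 J/(kg.K)
Ve = sqrt(2 * 1.27 / (1.27 - 1) * 305.66 * 3425) = 3138 m/s

3138 m/s


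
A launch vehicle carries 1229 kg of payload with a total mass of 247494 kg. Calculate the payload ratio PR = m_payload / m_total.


PR = 1229 / 247494 = 0.005

0.005


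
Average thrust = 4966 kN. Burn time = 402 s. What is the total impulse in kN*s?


It = 4966 * 402 = 1996332 kN*s

1996332 kN*s


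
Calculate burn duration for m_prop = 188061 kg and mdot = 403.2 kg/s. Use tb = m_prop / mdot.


tb = 188061 / 403.2 = 466.4 s

466.4 s


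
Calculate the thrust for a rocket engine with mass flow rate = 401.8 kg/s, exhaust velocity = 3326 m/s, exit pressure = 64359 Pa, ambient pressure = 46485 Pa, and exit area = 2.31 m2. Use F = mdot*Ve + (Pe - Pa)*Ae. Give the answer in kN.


F = 401.8 * 3326 + (64359 - 46485) * 2.31 = 1.3777e+06 N = 1377.7 kN

1377.7 kN


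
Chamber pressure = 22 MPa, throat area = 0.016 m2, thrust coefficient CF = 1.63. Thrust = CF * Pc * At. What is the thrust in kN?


F = 1.63 * 22e6 * 0.016 = 573760.0 N = 573.8 kN

573.8 kN


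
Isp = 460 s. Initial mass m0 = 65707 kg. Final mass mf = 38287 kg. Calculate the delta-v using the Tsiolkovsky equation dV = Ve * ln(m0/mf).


Ve = 460 * 9.81 = 4512.6 m/s
dV = 4512.6 * ln(65707/38287) = 2437 m/s

2437 m/s


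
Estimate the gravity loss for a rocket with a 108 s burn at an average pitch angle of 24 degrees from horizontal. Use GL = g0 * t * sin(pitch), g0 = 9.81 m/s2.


GL = 9.81 * 108 * sin(24 deg) = 431 m/s

431 m/s


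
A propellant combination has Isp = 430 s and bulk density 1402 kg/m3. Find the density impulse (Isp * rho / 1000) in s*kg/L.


rho*Isp = 430 * 1402 / 1000 = 603 s*kg/L

603 s*kg/L


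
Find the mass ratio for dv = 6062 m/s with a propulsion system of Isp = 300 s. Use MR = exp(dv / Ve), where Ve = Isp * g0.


Ve = 300 * 9.81 = 2943.0 m/s
MR = exp(6062 / 2943.0) = 7.844

7.844


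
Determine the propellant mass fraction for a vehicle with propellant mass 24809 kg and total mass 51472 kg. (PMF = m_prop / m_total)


PMF = 24809 / 51472 = 0.482

0.482


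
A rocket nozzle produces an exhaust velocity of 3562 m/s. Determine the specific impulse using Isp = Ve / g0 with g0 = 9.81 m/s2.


Isp = Ve / g0 = 3562 / 9.81 = 363.1 s

363.1 s


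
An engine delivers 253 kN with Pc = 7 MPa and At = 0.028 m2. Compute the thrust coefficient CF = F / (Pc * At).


CF = 253000 / (7e6 * 0.028) = 1.29

1.29


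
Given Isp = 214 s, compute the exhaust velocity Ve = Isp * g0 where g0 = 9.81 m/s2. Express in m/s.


Ve = Isp * g0 = 214 * 9.81 = 2099.3 m/s

2099.3 m/s


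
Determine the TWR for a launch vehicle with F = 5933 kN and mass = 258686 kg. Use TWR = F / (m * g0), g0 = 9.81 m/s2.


TWR = 5933000 / (258686 * 9.81) = 2.34

2.34


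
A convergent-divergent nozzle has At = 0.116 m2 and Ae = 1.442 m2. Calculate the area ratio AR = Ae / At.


AR = 1.442 / 0.116 = 12.4

12.4


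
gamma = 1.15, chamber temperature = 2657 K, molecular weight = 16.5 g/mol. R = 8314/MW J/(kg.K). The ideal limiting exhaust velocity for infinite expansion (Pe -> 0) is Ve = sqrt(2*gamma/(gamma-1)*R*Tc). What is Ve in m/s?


R = 8314 / 16.5 = 503.88 J/(kg.K)
Ve = sqrt(2 * 1.15 / (1.15 - 1) * 503.88 * 2657) = 4531 m/s

4531 m/s


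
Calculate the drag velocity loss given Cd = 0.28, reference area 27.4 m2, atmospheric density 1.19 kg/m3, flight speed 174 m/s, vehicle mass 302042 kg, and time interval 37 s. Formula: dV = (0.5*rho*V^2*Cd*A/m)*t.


D = 0.5 * 1.19 * 174^2 * 0.28 * 27.4 = 138205.1 N
a = 138205.1 / 302042 = 0.4576 m/s2
dV = 0.4576 * 37 = 16.9 m/s

16.9 m/s


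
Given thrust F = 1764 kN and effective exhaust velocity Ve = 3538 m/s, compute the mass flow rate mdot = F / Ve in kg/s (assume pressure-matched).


mdot = F / Ve = 1764000 / 3538 = 498.6 kg/s

498.6 kg/s


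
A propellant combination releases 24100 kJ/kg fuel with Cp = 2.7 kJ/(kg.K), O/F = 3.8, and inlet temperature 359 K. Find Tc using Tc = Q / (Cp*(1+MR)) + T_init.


Tc = 24100 / (2.7 * (1 + 3.8)) + 359 = 2219 K

2219 K


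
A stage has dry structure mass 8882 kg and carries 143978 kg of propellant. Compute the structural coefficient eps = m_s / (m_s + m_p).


eps = 8882 / (8882 + 143978) = 0.0581

0.0581


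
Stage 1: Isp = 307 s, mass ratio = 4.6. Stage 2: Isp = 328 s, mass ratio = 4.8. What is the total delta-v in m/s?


dV1 = 307 * 9.81 * ln(4.6) = 4596.0 m/s
dV2 = 328 * 9.81 * ln(4.8) = 5047.3 m/s
Total dV = 4596.0 + 5047.3 = 9643.3 m/s ~ 9643 m/s

9643 m/s


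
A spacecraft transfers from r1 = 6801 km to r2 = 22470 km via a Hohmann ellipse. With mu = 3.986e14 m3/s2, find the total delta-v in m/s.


V1 = sqrt(mu/r1) = 7655.65 m/s
dV1 = V1*(sqrt(2*r2/(r1+r2)) - 1) = 1830.28 m/s
V2 = sqrt(mu/r2) = 4211.79 m/s
dV2 = V2*(1 - sqrt(2*r1/(r1+r2))) = 1340.68 m/s
Total dV = 3171 m/s

3171 m/s


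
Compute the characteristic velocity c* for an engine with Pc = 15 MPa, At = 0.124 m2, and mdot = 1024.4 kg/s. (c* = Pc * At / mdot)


c* = 15e6 * 0.124 / 1024.4 = 1816 m/s

1816 m/s


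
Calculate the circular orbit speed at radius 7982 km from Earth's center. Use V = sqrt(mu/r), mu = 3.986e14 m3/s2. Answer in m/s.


V = sqrt(3.986e14 / 7982000) = 7067 m/s

7067 m/s


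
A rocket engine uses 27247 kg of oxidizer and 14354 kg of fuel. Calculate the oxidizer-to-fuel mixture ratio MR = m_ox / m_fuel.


MR = 27247 / 14354 = 1.9

1.9


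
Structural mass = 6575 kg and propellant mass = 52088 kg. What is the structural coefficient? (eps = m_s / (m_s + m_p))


eps = 6575 / (6575 + 52088) = 0.1121

0.1121


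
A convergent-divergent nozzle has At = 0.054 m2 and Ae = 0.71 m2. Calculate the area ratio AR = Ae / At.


AR = 0.71 / 0.054 = 13.1

13.1


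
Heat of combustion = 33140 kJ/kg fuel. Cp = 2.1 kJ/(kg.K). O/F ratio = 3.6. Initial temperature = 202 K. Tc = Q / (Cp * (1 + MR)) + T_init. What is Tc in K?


Tc = 33140 / (2.1 * (1 + 3.6)) + 202 = 3633 K

3633 K


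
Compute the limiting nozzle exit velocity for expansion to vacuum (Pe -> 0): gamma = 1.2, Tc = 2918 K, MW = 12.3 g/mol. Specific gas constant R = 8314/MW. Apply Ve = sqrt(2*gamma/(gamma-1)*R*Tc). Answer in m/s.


R = 8314 / 12.3 = 675.93 J/(kg.K)
Ve = sqrt(2 * 1.2 / (1.2 - 1) * 675.93 * 2918) = 4865 m/s

4865 m/s


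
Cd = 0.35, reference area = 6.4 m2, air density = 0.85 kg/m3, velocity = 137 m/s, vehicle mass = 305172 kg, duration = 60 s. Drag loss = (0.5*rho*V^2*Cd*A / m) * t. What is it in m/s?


D = 0.5 * 0.85 * 137^2 * 0.35 * 6.4 = 17868.09 N
a = 17868.09 / 305172 = 0.0586 m/s2
dV = 0.0586 * 60 = 3.5 m/s

3.5 m/s


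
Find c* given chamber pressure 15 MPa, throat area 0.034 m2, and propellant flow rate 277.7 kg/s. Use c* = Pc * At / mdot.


c* = 15e6 * 0.034 / 277.7 = 1837 m/s

1837 m/s


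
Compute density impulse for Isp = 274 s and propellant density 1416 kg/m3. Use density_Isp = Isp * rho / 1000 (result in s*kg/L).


rho*Isp = 274 * 1416 / 1000 = 388 s*kg/L

388 s*kg/L


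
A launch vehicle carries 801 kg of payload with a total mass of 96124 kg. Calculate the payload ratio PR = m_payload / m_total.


PR = 801 / 96124 = 0.0083

0.0083


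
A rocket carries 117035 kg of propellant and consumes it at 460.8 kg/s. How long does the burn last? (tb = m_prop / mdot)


tb = 117035 / 460.8 = 254.0 s

254.0 s


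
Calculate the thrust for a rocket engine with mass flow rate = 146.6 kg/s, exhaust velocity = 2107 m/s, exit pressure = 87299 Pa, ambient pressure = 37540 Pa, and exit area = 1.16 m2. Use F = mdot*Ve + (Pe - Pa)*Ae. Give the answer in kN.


F = 146.6 * 2107 + (87299 - 37540) * 1.16 = 366607.0 N = 366.6 kN

366.6 kN


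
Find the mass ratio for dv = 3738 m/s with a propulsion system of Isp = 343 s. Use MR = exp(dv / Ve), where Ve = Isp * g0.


Ve = 343 * 9.81 = 3364.83 m/s
MR = exp(3738 / 3364.83) = 3.037

3.037


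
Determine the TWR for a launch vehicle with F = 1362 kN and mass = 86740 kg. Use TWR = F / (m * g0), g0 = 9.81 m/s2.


TWR = 1362000 / (86740 * 9.81) = 1.6

1.6


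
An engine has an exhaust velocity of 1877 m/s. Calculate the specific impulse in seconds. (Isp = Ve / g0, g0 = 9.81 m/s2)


Isp = Ve / g0 = 1877 / 9.81 = 191.3 s

191.3 s


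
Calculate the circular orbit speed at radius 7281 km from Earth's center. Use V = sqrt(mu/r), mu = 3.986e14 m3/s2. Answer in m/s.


V = sqrt(3.986e14 / 7281000) = 7399 m/s

7399 m/s


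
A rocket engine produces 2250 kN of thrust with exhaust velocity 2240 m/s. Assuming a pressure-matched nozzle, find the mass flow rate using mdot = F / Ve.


mdot = F / Ve = 2250000 / 2240 = 1004.5 kg/s

1004.5 kg/s


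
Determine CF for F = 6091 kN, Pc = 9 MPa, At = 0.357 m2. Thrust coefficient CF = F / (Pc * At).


CF = 6091000 / (9e6 * 0.357) = 1.9

1.9


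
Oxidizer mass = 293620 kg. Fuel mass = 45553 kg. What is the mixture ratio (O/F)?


MR = 293620 / 45553 = 6.45

6.45


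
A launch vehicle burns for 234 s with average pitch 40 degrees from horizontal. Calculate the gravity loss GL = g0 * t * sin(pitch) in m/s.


GL = 9.81 * 234 * sin(40 deg) = 1476 m/s

1476 m/s


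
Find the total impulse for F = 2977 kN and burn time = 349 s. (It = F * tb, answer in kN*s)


It = 2977 * 349 = 1038973 kN*s

1038973 kN*s


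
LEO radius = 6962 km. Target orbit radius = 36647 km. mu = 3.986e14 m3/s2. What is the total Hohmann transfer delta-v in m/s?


V1 = sqrt(mu/r1) = 7566.62 m/s
dV1 = V1*(sqrt(2*r2/(r1+r2)) - 1) = 2242.91 m/s
V2 = sqrt(mu/r2) = 3297.99 m/s
dV2 = V2*(1 - sqrt(2*r1/(r1+r2))) = 1434.43 m/s
Total dV = 3677 m/s

3677 m/s


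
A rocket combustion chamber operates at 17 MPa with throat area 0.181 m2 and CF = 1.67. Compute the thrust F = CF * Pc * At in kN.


F = 1.67 * 17e6 * 0.181 = 5.1386e+06 N = 5138.6 kN

5138.6 kN


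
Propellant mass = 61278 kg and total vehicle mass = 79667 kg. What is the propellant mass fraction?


PMF = 61278 / 79667 = 0.769

0.769


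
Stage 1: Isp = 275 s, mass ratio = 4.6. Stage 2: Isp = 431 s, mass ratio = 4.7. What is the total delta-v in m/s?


dV1 = 275 * 9.81 * ln(4.6) = 4116.9 m/s
dV2 = 431 * 9.81 * ln(4.7) = 6543.3 m/s
Total dV = 4116.9 + 6543.3 = 10660.2 m/s ~ 10660 m/s

10660 m/s


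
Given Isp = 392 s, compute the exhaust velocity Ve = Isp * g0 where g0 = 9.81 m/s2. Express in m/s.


Ve = Isp * g0 = 392 * 9.81 = 3845.5 m/s

3845.5 m/s


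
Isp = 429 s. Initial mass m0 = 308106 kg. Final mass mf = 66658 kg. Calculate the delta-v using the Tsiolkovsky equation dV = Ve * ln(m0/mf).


Ve = 429 * 9.81 = 4208.49 m/s
dV = 4208.49 * ln(308106/66658) = 6443 m/s

6443 m/s


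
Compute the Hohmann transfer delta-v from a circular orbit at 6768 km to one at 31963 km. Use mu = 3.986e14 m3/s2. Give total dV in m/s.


V1 = sqrt(mu/r1) = 7674.29 m/s
dV1 = V1*(sqrt(2*r2/(r1+r2)) - 1) = 2185.05 m/s
V2 = sqrt(mu/r2) = 3531.38 m/s
dV2 = V2*(1 - sqrt(2*r1/(r1+r2))) = 1443.72 m/s
Total dV = 3629 m/s

3629 m/s


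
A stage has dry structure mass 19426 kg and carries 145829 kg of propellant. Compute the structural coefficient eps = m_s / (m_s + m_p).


eps = 19426 / (19426 + 145829) = 0.1176

0.1176


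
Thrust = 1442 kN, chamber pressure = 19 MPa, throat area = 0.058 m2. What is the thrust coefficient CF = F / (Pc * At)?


CF = 1442000 / (19e6 * 0.058) = 1.31

1.31


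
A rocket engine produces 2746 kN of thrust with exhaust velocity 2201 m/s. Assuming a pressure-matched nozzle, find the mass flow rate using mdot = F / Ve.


mdot = F / Ve = 2746000 / 2201 = 1247.6 kg/s

1247.6 kg/s


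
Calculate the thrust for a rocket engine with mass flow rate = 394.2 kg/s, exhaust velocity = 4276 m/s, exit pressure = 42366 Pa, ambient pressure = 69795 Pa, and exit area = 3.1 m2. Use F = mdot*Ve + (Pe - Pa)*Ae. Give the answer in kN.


F = 394.2 * 4276 + (42366 - 69795) * 3.1 = 1.6006e+06 N = 1600.6 kN

1600.6 kN


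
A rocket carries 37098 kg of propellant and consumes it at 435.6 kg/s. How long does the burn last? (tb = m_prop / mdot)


tb = 37098 / 435.6 = 85.2 s

85.2 s


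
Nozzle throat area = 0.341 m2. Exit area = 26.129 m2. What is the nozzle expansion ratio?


AR = 26.129 / 0.341 = 76.6

76.6


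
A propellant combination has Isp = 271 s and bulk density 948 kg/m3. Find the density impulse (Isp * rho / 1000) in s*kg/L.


rho*Isp = 271 * 948 / 1000 = 257 s*kg/L

257 s*kg/L


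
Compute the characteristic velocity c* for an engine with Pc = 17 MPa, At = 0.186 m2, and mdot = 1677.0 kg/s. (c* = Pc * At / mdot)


c* = 17e6 * 0.186 / 1677.0 = 1886 m/s

1886 m/s


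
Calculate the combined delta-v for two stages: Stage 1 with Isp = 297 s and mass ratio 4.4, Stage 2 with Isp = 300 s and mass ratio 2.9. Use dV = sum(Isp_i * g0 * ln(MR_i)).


dV1 = 297 * 9.81 * ln(4.4) = 4316.8 m/s
dV2 = 300 * 9.81 * ln(2.9) = 3133.4 m/s
Total dV = 4316.8 + 3133.4 = 7450.2 m/s ~ 7450 m/s

7450 m/s


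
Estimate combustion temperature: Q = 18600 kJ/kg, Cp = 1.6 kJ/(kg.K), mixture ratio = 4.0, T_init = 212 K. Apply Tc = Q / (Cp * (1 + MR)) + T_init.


Tc = 18600 / (1.6 * (1 + 4.0)) + 212 = 2537 K

2537 K


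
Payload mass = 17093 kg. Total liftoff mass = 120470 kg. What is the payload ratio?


PR = 17093 / 120470 = 0.1419

0.1419


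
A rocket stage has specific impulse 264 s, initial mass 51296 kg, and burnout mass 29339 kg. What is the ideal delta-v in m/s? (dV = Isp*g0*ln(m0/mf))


Ve = 264 * 9.81 = 2589.84 m/s
dV = 2589.84 * ln(51296/29339) = 1447 m/s

1447 m/s


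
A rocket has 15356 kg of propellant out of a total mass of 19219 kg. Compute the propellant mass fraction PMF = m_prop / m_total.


PMF = 15356 / 19219 = 0.799

0.799


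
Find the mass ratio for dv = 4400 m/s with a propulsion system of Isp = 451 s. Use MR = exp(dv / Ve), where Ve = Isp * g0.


Ve = 451 * 9.81 = 4424.31 m/s
MR = exp(4400 / 4424.31) = 2.703

2.703


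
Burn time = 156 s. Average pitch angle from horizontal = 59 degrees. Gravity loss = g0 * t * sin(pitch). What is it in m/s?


GL = 9.81 * 156 * sin(59 deg) = 1312 m/s

1312 m/s


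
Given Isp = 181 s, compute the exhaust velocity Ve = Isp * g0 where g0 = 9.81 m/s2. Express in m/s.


Ve = Isp * g0 = 181 * 9.81 = 1775.6 m/s

1775.6 m/s


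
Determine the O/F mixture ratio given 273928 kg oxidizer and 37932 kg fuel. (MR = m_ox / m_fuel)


MR = 273928 / 37932 = 7.22

7.22


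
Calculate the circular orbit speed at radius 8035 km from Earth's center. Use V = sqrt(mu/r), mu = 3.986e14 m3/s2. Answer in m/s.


V = sqrt(3.986e14 / 8035000) = 7043 m/s

7043 m/s


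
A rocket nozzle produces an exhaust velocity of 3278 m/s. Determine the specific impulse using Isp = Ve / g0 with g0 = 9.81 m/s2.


Isp = Ve / g0 = 3278 / 9.81 = 334.1 s

334.1 s


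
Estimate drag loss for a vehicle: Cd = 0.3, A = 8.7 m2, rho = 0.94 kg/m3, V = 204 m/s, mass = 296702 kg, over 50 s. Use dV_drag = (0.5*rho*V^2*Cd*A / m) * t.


D = 0.5 * 0.94 * 204^2 * 0.3 * 8.7 = 51050.35 N
a = 51050.35 / 296702 = 0.1721 m/s2
dV = 0.1721 * 50 = 8.6 m/s

8.6 m/s


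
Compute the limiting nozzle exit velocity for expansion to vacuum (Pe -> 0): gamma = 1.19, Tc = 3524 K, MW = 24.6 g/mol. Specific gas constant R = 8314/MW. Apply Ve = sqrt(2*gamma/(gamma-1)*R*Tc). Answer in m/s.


R = 8314 / 24.6 = 337.97 J/(kg.K)
Ve = sqrt(2 * 1.19 / (1.19 - 1) * 337.97 * 3524) = 3862 m/s

3862 m/s


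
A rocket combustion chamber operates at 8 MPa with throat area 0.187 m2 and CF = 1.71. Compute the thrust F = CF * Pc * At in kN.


F = 1.71 * 8e6 * 0.187 = 2.5582e+06 N = 2558.2 kN

2558.2 kN


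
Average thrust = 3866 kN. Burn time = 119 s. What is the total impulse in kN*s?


It = 3866 * 119 = 460054 kN*s

460054 kN*s


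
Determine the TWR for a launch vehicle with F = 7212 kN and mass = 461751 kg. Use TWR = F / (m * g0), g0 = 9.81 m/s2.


TWR = 7212000 / (461751 * 9.81) = 1.59

1.59


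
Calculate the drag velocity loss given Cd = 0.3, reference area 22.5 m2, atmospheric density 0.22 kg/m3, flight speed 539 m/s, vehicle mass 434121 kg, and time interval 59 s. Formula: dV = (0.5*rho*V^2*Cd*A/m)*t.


D = 0.5 * 0.22 * 539^2 * 0.3 * 22.5 = 215711.84 N
a = 215711.84 / 434121 = 0.4969 m/s2
dV = 0.4969 * 59 = 29.3 m/s

29.3 m/s


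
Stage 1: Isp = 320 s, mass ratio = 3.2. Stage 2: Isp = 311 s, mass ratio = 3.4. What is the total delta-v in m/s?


dV1 = 320 * 9.81 * ln(3.2) = 3651.4 m/s
dV2 = 311 * 9.81 * ln(3.4) = 3733.6 m/s
Total dV = 3651.4 + 3733.6 = 7385.0 m/s ~ 7385 m/s

7385 m/s


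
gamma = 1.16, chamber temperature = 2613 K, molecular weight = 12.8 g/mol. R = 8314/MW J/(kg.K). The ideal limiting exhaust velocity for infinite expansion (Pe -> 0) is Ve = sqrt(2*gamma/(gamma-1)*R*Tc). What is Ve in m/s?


R = 8314 / 12.8 = 649.53 J/(kg.K)
Ve = sqrt(2 * 1.16 / (1.16 - 1) * 649.53 * 2613) = 4961 m/s

4961 m/s


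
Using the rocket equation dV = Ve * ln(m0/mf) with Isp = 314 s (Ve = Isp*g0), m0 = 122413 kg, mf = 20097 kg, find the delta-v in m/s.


Ve = 314 * 9.81 = 3080.34 m/s
dV = 3080.34 * ln(122413/20097) = 5566 m/s

5566 m/s


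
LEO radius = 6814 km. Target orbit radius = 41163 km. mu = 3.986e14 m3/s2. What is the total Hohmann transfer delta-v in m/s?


V1 = sqrt(mu/r1) = 7648.35 m/s
dV1 = V1*(sqrt(2*r2/(r1+r2)) - 1) = 2370.54 m/s
V2 = sqrt(mu/r2) = 3111.82 m/s
dV2 = V2*(1 - sqrt(2*r1/(r1+r2))) = 1453.33 m/s
Total dV = 3824 m/s

3824 m/s


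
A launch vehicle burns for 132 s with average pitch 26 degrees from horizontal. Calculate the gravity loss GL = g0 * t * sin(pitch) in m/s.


GL = 9.81 * 132 * sin(26 deg) = 568 m/s

568 m/s


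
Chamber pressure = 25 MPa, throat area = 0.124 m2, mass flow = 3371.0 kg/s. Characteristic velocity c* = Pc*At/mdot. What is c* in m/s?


c* = 25e6 * 0.124 / 3371.0 = 920 m/s

920 m/s


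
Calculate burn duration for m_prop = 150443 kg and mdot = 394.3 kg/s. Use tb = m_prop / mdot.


tb = 150443 / 394.3 = 381.5 s

381.5 s


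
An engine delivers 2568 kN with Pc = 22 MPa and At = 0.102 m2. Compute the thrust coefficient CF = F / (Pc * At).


CF = 2568000 / (22e6 * 0.102) = 1.14

1.14


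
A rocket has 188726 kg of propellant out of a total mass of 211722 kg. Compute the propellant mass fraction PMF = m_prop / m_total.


PMF = 188726 / 211722 = 0.891

0.891


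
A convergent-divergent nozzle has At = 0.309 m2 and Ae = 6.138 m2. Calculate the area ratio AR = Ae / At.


AR = 6.138 / 0.309 = 19.9

19.9


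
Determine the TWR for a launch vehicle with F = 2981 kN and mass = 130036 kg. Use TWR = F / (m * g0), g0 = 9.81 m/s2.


TWR = 2981000 / (130036 * 9.81) = 2.34

2.34


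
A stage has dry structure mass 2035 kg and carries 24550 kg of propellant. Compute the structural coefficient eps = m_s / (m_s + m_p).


eps = 2035 / (2035 + 24550) = 0.0765

0.0765


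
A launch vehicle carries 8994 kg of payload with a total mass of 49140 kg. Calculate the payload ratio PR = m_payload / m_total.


PR = 8994 / 49140 = 0.183

0.183


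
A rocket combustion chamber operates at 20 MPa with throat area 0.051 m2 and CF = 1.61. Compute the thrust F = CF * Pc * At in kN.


F = 1.61 * 20e6 * 0.051 = 1.6422e+06 N = 1642.2 kN

1642.2 kN


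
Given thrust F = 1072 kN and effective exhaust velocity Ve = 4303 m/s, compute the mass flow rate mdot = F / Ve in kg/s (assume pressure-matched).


mdot = F / Ve = 1072000 / 4303 = 249.1 kg/s

249.1 kg/s


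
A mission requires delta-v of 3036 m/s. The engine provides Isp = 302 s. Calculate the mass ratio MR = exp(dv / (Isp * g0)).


Ve = 302 * 9.81 = 2962.62 m/s
MR = exp(3036 / 2962.62) = 2.786

2.786


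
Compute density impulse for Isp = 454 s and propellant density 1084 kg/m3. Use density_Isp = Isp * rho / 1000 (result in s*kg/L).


rho*Isp = 454 * 1084 / 1000 = 492 s*kg/L

492 s*kg/L


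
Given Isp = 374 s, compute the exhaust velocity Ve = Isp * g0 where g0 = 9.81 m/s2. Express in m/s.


Ve = Isp * g0 = 374 * 9.81 = 3668.9 m/s

3668.9 m/s


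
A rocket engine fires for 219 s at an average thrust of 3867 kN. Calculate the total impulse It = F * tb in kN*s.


It = 3867 * 219 = 846873 kN*s

846873 kN*s


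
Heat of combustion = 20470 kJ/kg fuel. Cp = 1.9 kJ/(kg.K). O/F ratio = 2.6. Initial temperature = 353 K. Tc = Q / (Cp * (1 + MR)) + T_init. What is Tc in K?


Tc = 20470 / (1.9 * (1 + 2.6)) + 353 = 3346 K

3346 K


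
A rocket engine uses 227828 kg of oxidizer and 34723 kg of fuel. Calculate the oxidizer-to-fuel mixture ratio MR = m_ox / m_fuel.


MR = 227828 / 34723 = 6.56

6.56


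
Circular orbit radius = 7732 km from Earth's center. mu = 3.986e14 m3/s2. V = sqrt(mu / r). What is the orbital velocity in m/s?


V = sqrt(3.986e14 / 7732000) = 7180 m/s

7180 m/s


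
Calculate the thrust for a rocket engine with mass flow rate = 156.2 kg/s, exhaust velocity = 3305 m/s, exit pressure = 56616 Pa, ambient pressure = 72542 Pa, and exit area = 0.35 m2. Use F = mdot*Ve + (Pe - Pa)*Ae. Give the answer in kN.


F = 156.2 * 3305 + (56616 - 72542) * 0.35 = 510667.0 N = 510.7 kN

510.7 kN


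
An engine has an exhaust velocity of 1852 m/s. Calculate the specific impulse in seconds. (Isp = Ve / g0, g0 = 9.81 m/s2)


Isp = Ve / g0 = 1852 / 9.81 = 188.8 s

188.8 s


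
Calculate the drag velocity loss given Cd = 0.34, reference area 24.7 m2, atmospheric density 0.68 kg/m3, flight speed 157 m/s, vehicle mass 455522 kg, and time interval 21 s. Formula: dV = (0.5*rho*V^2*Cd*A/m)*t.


D = 0.5 * 0.68 * 157^2 * 0.34 * 24.7 = 70380.78 N
a = 70380.78 / 455522 = 0.1545 m/s2
dV = 0.1545 * 21 = 3.2 m/s

3.2 m/s


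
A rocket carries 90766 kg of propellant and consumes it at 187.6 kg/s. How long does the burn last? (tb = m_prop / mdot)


tb = 90766 / 187.6 = 483.8 s

483.8 s


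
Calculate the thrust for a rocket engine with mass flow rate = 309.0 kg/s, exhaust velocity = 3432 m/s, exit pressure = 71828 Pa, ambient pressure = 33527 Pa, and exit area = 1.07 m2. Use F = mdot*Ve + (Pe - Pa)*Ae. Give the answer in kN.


F = 309.0 * 3432 + (71828 - 33527) * 1.07 = 1.1015e+06 N = 1101.5 kN

1101.5 kN


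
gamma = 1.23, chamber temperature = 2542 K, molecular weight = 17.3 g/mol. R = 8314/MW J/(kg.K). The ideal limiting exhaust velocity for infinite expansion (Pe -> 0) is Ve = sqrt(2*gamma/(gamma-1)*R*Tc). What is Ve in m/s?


R = 8314 / 17.3 = 480.58 J/(kg.K)
Ve = sqrt(2 * 1.23 / (1.23 - 1) * 480.58 * 2542) = 3615 m/s

3615 m/s


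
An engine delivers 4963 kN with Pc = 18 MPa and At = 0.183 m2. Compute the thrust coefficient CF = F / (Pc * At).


CF = 4963000 / (18e6 * 0.183) = 1.51

1.51


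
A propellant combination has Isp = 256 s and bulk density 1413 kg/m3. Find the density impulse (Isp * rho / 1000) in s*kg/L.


rho*Isp = 256 * 1413 / 1000 = 362 s*kg/L

362 s*kg/L


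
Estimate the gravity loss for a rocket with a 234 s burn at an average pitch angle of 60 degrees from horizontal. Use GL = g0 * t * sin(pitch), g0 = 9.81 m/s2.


GL = 9.81 * 234 * sin(60 deg) = 1988 m/s

1988 m/s


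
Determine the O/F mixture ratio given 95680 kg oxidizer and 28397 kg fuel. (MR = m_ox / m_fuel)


MR = 95680 / 28397 = 3.37

3.37


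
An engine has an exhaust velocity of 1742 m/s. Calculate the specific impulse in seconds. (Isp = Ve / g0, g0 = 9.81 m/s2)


Isp = Ve / g0 = 1742 / 9.81 = 177.6 s

177.6 s


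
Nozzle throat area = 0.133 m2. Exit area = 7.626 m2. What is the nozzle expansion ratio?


AR = 7.626 / 0.133 = 57.3

57.3


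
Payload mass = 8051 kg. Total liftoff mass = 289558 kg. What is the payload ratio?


PR = 8051 / 289558 = 0.0278

0.0278


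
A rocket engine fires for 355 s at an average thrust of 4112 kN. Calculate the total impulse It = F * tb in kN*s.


It = 4112 * 355 = 1459760 kN*s

1459760 kN*s


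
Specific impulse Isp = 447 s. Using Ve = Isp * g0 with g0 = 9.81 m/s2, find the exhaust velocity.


Ve = Isp * g0 = 447 * 9.81 = 4385.1 m/s

4385.1 m/s


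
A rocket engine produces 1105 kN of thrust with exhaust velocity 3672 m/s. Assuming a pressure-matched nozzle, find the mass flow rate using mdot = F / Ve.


mdot = F / Ve = 1105000 / 3672 = 300.9 kg/s

300.9 kg/s


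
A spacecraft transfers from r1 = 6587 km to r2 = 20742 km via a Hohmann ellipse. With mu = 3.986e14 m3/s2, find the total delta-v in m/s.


V1 = sqrt(mu/r1) = 7779.02 m/s
dV1 = V1*(sqrt(2*r2/(r1+r2)) - 1) = 1805.12 m/s
V2 = sqrt(mu/r2) = 4383.73 m/s
dV2 = V2*(1 - sqrt(2*r1/(r1+r2))) = 1340.11 m/s
Total dV = 3145 m/s

3145 m/s


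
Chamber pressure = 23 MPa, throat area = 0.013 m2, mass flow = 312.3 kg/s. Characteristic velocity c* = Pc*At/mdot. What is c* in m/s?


c* = 23e6 * 0.013 / 312.3 = 957 m/s

957 m/s


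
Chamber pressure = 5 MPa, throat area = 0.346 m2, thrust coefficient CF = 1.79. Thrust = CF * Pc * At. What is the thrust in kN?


F = 1.79 * 5e6 * 0.346 = 3.0967e+06 N = 3096.7 kN

3096.7 kN


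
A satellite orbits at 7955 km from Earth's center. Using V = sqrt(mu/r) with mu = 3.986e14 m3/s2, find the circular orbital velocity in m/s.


V = sqrt(3.986e14 / 7955000) = 7079 m/s

7079 m/s


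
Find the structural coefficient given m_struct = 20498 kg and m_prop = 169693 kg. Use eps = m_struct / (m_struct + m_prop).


eps = 20498 / (20498 + 169693) = 0.1078

0.1078


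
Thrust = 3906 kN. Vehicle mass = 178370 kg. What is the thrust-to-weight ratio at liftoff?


TWR = 3906000 / (178370 * 9.81) = 2.23

2.23


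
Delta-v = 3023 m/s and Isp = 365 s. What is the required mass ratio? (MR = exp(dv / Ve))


Ve = 365 * 9.81 = 3580.65 m/s
MR = exp(3023 / 3580.65) = 2.326

2.326


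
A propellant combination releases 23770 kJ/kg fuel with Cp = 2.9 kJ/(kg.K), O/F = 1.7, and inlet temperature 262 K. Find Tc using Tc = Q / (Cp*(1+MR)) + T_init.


Tc = 23770 / (2.9 * (1 + 1.7)) + 262 = 3298 K

3298 K


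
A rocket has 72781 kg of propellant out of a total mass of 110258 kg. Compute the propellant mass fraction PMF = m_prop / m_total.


PMF = 72781 / 110258 = 0.66

0.66


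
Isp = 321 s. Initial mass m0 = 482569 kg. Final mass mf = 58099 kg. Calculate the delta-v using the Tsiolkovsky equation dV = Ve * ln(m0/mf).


Ve = 321 * 9.81 = 3149.01 m/s
dV = 3149.01 * ln(482569/58099) = 6666 m/s

6666 m/s


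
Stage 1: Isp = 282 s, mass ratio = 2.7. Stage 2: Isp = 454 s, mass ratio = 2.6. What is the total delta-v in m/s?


dV1 = 282 * 9.81 * ln(2.7) = 2747.8 m/s
dV2 = 454 * 9.81 * ln(2.6) = 4255.6 m/s
Total dV = 2747.8 + 4255.6 = 7003.4 m/s ~ 7003 m/s

7003 m/s


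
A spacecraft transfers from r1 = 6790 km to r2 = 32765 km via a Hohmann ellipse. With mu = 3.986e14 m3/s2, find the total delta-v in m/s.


V1 = sqrt(mu/r1) = 7661.85 m/s
dV1 = V1*(sqrt(2*r2/(r1+r2)) - 1) = 2199.88 m/s
V2 = sqrt(mu/r2) = 3487.9 m/s
dV2 = V2*(1 - sqrt(2*r1/(r1+r2))) = 1444.22 m/s
Total dV = 3644 m/s

3644 m/s


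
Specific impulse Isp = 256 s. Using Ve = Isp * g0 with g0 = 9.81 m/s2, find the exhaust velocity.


Ve = Isp * g0 = 256 * 9.81 = 2511.4 m/s

2511.4 m/s


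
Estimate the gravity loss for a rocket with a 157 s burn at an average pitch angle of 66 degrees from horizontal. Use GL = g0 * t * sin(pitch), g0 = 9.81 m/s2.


GL = 9.81 * 157 * sin(66 deg) = 1407 m/s

1407 m/s


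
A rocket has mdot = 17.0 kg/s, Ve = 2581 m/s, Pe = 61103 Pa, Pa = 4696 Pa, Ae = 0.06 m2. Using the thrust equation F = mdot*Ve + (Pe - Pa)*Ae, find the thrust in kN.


F = 17.0 * 2581 + (61103 - 4696) * 0.06 = 47261.0 N = 47.3 kN

47.3 kN


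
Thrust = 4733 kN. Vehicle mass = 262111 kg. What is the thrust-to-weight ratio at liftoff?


TWR = 4733000 / (262111 * 9.81) = 1.84

1.84


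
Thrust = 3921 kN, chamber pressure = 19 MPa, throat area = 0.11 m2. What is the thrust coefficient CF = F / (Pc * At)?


CF = 3921000 / (19e6 * 0.11) = 1.88

1.88


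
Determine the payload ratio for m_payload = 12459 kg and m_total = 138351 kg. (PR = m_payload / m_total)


PR = 12459 / 138351 = 0.0901

0.0901


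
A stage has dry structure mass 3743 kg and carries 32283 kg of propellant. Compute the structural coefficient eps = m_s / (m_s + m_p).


eps = 3743 / (3743 + 32283) = 0.1039

0.1039


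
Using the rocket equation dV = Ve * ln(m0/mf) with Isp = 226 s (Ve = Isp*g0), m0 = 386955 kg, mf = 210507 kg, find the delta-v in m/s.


Ve = 226 * 9.81 = 2217.06 m/s
dV = 2217.06 * ln(386955/210507) = 1350 m/s

1350 m/s


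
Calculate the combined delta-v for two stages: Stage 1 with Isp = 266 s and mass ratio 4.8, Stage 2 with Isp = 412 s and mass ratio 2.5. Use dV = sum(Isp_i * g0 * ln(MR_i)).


dV1 = 266 * 9.81 * ln(4.8) = 4093.2 m/s
dV2 = 412 * 9.81 * ln(2.5) = 3703.4 m/s
Total dV = 4093.2 + 3703.4 = 7796.6 m/s ~ 7797 m/s

7797 m/s


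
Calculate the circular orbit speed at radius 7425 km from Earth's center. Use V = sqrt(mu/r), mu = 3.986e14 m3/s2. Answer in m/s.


V = sqrt(3.986e14 / 7425000) = 7327 m/s

7327 m/s


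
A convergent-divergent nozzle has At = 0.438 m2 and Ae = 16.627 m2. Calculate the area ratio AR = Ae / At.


AR = 16.627 / 0.438 = 38.0

38.0


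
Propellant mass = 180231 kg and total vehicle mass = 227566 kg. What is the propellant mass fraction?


PMF = 180231 / 227566 = 0.792

0.792


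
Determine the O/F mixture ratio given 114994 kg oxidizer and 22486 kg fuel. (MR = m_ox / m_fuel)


MR = 114994 / 22486 = 5.11

5.11


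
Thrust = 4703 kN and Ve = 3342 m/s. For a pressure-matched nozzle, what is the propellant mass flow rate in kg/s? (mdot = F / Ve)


mdot = F / Ve = 4703000 / 3342 = 1407.2 kg/s

1407.2 kg/s


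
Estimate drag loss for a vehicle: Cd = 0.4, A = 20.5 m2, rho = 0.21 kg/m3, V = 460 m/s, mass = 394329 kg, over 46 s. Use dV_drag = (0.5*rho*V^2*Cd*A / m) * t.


D = 0.5 * 0.21 * 460^2 * 0.4 * 20.5 = 182187.6 N
a = 182187.6 / 394329 = 0.462 m/s2
dV = 0.462 * 46 = 21.3 m/s

21.3 m/s


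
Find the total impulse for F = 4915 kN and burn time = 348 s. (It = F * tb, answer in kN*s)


It = 4915 * 348 = 1710420 kN*s

1710420 kN*s


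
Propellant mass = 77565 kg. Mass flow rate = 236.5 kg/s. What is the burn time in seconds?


tb = 77565 / 236.5 = 328.0 s

328.0 s


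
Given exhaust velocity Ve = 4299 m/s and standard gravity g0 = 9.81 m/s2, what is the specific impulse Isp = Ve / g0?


Isp = Ve / g0 = 4299 / 9.81 = 438.2 s

438.2 s


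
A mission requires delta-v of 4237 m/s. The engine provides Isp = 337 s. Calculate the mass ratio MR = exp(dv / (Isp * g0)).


Ve = 337 * 9.81 = 3305.97 m/s
MR = exp(4237 / 3305.97) = 3.602

3.602


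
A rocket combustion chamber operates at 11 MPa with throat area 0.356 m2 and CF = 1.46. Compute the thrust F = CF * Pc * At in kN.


F = 1.46 * 11e6 * 0.356 = 5.7174e+06 N = 5717.4 kN

5717.4 kN


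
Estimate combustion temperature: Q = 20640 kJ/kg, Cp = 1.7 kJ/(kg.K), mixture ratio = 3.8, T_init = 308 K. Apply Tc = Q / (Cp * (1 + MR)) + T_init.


Tc = 20640 / (1.7 * (1 + 3.8)) + 308 = 2837 K

2837 K


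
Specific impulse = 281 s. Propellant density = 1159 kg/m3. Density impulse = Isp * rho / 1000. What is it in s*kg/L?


rho*Isp = 281 * 1159 / 1000 = 326 s*kg/L

326 s*kg/L


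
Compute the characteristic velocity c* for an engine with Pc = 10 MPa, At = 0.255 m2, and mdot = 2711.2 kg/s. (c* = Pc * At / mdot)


c* = 10e6 * 0.255 / 2711.2 = 941 m/s

941 m/s


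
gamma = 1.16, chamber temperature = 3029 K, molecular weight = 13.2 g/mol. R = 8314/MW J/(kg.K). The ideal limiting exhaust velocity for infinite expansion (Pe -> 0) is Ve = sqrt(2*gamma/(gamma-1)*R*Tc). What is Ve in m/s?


R = 8314 / 13.2 = 629.85 J/(kg.K)
Ve = sqrt(2 * 1.16 / (1.16 - 1) * 629.85 * 3029) = 5260 m/s

5260 m/s


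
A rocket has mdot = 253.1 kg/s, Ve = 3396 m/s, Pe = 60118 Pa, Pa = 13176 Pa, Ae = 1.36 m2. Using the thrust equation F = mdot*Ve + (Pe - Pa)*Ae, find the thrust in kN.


F = 253.1 * 3396 + (60118 - 13176) * 1.36 = 923369.0 N = 923.4 kN

923.4 kN


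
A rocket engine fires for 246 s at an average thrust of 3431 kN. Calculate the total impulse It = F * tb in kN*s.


It = 3431 * 246 = 844026 kN*s

844026 kN*s


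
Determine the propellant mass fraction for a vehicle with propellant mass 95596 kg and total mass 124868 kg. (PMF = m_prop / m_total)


PMF = 95596 / 124868 = 0.766

0.766


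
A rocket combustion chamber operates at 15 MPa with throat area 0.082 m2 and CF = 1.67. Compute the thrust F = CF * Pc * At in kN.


F = 1.67 * 15e6 * 0.082 = 2.0541e+06 N = 2054.1 kN

2054.1 kN


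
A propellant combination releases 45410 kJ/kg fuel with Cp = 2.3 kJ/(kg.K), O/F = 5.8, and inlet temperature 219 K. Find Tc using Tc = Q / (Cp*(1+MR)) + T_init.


Tc = 45410 / (2.3 * (1 + 5.8)) + 219 = 3122 K

3122 K


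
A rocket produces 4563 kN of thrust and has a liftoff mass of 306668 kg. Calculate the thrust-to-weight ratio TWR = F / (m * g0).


TWR = 4563000 / (306668 * 9.81) = 1.52

1.52


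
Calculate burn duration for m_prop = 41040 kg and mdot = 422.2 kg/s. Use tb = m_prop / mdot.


tb = 41040 / 422.2 = 97.2 s

97.2 s


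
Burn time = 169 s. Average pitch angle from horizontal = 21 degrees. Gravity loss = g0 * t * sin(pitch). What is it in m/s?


GL = 9.81 * 169 * sin(21 deg) = 594 m/s

594 m/s


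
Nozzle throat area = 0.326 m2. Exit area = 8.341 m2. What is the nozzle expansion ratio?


AR = 8.341 / 0.326 = 25.6

25.6


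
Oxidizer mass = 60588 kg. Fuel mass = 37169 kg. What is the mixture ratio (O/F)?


MR = 60588 / 37169 = 1.63

1.63


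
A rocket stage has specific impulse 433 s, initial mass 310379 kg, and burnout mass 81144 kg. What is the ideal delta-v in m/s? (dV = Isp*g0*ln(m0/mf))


Ve = 433 * 9.81 = 4247.73 m/s
dV = 4247.73 * ln(310379/81144) = 5699 m/s

5699 m/s


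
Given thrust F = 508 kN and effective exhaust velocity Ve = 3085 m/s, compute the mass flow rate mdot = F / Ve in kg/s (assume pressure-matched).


mdot = F / Ve = 508000 / 3085 = 164.7 kg/s

164.7 kg/s


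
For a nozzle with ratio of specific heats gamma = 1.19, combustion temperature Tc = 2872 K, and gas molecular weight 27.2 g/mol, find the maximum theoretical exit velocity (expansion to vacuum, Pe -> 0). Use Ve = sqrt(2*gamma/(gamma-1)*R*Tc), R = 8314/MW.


R = 8314 / 27.2 = 305.66 J/(kg.K)
Ve = sqrt(2 * 1.19 / (1.19 - 1) * 305.66 * 2872) = 3316 m/s

3316 m/s


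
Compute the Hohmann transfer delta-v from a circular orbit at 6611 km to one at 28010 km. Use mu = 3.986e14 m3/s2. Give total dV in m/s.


V1 = sqrt(mu/r1) = 7764.89 m/s
dV1 = V1*(sqrt(2*r2/(r1+r2)) - 1) = 2112.38 m/s
V2 = sqrt(mu/r2) = 3772.35 m/s
dV2 = V2*(1 - sqrt(2*r1/(r1+r2))) = 1441.09 m/s
Total dV = 3553 m/s

3553 m/s


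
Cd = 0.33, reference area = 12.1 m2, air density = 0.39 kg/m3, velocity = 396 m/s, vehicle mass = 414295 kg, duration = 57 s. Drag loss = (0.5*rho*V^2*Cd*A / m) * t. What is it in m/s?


D = 0.5 * 0.39 * 396^2 * 0.33 * 12.1 = 122102.43 N
a = 122102.43 / 414295 = 0.2947 m/s2
dV = 0.2947 * 57 = 16.8 m/s

16.8 m/s


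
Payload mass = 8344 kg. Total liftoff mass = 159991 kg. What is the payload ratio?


PR = 8344 / 159991 = 0.0522

0.0522


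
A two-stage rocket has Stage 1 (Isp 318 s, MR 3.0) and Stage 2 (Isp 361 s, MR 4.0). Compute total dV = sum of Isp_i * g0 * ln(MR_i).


dV1 = 318 * 9.81 * ln(3.0) = 3427.2 m/s
dV2 = 361 * 9.81 * ln(4.0) = 4909.4 m/s
Total dV = 3427.2 + 4909.4 = 8336.6 m/s ~ 8337 m/s

8337 m/s


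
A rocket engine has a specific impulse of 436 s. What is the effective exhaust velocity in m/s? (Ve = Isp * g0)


Ve = Isp * g0 = 436 * 9.81 = 4277.2 m/s

4277.2 m/s


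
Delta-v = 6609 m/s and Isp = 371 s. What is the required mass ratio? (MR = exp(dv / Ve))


Ve = 371 * 9.81 = 3639.51 m/s
MR = exp(6609 / 3639.51) = 6.147

6.147


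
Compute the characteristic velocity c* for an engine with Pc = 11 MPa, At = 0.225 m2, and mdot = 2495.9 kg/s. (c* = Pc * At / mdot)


c* = 11e6 * 0.225 / 2495.9 = 992 m/s

992 m/s


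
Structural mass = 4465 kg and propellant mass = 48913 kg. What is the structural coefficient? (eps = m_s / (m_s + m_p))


eps = 4465 / (4465 + 48913) = 0.0836

0.0836


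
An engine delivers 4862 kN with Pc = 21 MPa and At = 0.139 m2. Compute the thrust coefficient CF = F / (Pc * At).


CF = 4862000 / (21e6 * 0.139) = 1.67

1.67


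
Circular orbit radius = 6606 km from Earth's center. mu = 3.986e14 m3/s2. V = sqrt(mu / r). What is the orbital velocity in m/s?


V = sqrt(3.986e14 / 6606000) = 7768 m/s

7768 m/s


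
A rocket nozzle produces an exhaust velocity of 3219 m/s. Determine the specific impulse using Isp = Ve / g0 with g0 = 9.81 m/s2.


Isp = Ve / g0 = 3219 / 9.81 = 328.1 s

328.1 s


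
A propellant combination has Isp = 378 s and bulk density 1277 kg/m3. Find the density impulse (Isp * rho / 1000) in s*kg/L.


rho*Isp = 378 * 1277 / 1000 = 483 s*kg/L

483 s*kg/L


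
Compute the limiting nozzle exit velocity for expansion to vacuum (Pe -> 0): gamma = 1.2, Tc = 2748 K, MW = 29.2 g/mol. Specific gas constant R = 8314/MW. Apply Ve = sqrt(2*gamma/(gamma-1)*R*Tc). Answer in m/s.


R = 8314 / 29.2 = 284.73 J/(kg.K)
Ve = sqrt(2 * 1.2 / (1.2 - 1) * 284.73 * 2748) = 3064 m/s

3064 m/s


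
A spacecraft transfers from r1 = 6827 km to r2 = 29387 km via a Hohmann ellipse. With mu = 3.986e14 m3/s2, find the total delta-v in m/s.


V1 = sqrt(mu/r1) = 7641.06 m/s
dV1 = V1*(sqrt(2*r2/(r1+r2)) - 1) = 2093.31 m/s
V2 = sqrt(mu/r2) = 3682.91 m/s
dV2 = V2*(1 - sqrt(2*r1/(r1+r2))) = 1421.48 m/s
Total dV = 3515 m/s

3515 m/s


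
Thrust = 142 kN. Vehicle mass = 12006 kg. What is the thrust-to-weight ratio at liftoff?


TWR = 142000 / (12006 * 9.81) = 1.21

1.21


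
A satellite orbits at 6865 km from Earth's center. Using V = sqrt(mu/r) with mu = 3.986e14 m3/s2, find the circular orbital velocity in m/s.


V = sqrt(3.986e14 / 6865000) = 7620 m/s

7620 m/s
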